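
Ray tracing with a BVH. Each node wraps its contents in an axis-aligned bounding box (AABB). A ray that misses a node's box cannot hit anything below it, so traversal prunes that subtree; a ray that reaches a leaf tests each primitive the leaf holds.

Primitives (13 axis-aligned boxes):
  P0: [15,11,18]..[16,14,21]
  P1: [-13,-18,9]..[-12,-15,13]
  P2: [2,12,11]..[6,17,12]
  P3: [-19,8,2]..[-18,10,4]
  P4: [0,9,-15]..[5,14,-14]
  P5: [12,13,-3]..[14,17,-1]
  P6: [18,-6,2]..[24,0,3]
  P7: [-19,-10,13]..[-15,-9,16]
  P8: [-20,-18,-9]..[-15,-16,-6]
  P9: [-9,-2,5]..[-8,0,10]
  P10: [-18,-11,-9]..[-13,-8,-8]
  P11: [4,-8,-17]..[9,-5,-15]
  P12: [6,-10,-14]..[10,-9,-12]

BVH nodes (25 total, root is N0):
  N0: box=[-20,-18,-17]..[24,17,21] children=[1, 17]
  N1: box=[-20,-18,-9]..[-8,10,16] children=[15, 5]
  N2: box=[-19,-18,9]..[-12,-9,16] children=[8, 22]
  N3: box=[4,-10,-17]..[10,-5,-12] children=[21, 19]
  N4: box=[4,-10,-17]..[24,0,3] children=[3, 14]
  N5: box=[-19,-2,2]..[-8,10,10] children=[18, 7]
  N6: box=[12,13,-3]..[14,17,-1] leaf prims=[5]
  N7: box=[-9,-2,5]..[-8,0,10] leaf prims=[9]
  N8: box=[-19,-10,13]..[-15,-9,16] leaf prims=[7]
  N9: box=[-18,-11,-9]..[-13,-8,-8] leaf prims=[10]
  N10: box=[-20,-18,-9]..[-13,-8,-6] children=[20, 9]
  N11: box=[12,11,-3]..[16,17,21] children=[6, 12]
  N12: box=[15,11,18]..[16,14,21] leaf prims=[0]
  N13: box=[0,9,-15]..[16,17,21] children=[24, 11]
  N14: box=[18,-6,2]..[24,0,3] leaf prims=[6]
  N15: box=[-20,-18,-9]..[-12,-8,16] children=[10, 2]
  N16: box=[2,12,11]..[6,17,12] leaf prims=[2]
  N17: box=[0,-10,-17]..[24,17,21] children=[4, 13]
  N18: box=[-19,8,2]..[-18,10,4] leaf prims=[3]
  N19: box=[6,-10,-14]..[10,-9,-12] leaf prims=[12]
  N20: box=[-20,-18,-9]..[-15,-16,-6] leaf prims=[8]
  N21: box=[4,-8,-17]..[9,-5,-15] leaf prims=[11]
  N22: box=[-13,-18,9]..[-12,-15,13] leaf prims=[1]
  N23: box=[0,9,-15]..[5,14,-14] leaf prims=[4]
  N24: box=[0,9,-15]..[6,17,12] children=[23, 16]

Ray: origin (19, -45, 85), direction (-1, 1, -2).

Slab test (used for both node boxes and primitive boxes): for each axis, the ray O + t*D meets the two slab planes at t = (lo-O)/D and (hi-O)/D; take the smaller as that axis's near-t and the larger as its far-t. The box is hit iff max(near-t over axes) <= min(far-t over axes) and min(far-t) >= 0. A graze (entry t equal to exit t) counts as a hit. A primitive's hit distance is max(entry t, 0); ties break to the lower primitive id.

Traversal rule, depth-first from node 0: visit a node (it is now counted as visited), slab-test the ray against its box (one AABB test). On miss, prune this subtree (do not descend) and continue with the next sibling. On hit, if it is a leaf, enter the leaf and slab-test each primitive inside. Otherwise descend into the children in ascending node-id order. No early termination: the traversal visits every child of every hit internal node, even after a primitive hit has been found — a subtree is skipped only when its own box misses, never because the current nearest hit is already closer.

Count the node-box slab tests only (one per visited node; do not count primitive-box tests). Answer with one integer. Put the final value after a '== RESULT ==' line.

Walk:
N0 x:[-5,39] y:[27,62] z:[32,51] -> hit [32,39], descend [1, 17]
  N1 x:[27,39] y:[27,55] z:[69/2,47] -> hit [69/2,39], descend [5, 15]
    N5 x:[27,38] y:[43,55] z:[75/2,83/2] -> miss, prune
    N15 x:[31,39] y:[27,37] z:[69/2,47] -> hit [69/2,37], descend [2, 10]
      N2 x:[31,38] y:[27,36] z:[69/2,38] -> hit [69/2,36], descend [8, 22]
        N8 x:[34,38] y:[35,36] z:[69/2,36] -> hit [35,36] leaf, test {P7@t=35}
        N22 x:[31,32] y:[27,30] z:[36,38] -> miss, prune
      N10 x:[32,39] y:[27,37] z:[91/2,47] -> miss, prune
  N17 x:[-5,19] y:[35,62] z:[32,51] -> miss, prune

Summary -> nodes [0, 1, 5, 15, 2, 8, 22, 10, 17]; box-tests=9; leaf-entries=1; first=P7

== RESULT ==
9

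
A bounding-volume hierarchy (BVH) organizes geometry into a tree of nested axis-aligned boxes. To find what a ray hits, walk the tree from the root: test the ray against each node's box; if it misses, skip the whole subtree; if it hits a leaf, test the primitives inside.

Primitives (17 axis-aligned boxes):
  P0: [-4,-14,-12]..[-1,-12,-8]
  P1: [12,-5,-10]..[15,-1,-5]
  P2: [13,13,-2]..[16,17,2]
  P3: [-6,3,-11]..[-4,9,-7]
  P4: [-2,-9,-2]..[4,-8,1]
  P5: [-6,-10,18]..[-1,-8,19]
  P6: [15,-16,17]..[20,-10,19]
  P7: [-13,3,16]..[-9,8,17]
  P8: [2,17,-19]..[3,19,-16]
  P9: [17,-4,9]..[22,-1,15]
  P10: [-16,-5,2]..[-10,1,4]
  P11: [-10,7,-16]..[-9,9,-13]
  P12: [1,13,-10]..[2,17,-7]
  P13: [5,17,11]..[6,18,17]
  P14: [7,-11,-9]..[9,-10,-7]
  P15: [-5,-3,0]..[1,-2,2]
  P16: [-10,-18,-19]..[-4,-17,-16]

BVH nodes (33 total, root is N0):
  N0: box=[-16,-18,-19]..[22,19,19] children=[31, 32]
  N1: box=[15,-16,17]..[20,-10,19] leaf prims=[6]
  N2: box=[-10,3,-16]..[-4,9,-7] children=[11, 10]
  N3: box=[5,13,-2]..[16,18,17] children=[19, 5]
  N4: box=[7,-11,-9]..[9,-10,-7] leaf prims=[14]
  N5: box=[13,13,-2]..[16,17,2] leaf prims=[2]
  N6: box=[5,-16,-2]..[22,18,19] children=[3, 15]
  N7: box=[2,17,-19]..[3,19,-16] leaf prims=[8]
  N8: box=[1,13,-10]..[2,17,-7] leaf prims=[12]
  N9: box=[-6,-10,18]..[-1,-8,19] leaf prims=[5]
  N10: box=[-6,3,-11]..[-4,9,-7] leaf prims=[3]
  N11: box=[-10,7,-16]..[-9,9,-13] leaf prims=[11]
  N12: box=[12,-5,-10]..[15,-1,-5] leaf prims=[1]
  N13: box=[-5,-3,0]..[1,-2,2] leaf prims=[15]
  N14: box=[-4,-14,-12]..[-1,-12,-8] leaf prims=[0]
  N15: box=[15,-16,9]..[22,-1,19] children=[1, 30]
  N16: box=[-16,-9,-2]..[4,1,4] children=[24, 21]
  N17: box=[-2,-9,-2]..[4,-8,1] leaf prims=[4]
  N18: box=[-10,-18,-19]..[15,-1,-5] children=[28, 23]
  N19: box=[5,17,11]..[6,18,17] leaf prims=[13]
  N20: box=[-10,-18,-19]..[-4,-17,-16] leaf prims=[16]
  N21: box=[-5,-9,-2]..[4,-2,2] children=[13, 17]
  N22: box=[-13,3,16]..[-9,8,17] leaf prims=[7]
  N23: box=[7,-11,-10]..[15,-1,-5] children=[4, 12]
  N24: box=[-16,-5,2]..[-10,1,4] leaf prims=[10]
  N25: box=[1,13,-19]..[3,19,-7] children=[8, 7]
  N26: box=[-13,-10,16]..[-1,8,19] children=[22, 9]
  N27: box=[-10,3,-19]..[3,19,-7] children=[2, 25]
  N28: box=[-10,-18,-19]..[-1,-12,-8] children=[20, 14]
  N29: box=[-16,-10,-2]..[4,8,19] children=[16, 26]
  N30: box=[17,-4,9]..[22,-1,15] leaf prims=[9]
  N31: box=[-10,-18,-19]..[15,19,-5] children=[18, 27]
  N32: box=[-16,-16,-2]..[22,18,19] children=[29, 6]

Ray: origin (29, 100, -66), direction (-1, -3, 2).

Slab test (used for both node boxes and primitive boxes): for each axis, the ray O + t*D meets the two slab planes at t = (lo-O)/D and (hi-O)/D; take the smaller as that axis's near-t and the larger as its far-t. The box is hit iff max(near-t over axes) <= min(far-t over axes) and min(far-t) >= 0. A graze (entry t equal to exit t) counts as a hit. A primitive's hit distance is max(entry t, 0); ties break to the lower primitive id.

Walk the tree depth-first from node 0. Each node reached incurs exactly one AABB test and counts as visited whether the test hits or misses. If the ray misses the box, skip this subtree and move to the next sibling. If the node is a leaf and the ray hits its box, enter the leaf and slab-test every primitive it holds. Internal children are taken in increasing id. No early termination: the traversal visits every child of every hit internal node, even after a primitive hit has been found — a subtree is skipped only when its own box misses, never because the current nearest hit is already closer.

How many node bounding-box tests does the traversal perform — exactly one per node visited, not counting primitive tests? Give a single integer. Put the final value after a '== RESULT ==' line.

Trace the traversal:
N0 x:[7,45] y:[27,118/3] z:[47/2,85/2] -> hit [27,118/3], descend [31, 32]
  N31 x:[14,39] y:[27,118/3] z:[47/2,61/2] -> hit [27,61/2], descend [18, 27]
    N18 x:[14,39] y:[101/3,118/3] z:[47/2,61/2] -> miss, prune
    N27 x:[26,39] y:[27,97/3] z:[47/2,59/2] -> hit [27,59/2], descend [2, 25]
      N2 x:[33,39] y:[91/3,97/3] z:[25,59/2] -> miss, prune
      N25 x:[26,28] y:[27,29] z:[47/2,59/2] -> hit [27,28], descend [7, 8]
        N7 x:[26,27] y:[27,83/3] z:[47/2,25] -> miss, prune
        N8 x:[27,28] y:[83/3,29] z:[28,59/2] -> hit [28,28] leaf, test {P12@t=28}
  N32 x:[7,45] y:[82/3,116/3] z:[32,85/2] -> hit [32,116/3], descend [6, 29]
    N6 x:[7,24] y:[82/3,116/3] z:[32,85/2] -> miss, prune
    N29 x:[25,45] y:[92/3,110/3] z:[32,85/2] -> hit [32,110/3], descend [16, 26]
      N16 x:[25,45] y:[33,109/3] z:[32,35] -> hit [33,35], descend [21, 24]
        N21 x:[25,34] y:[34,109/3] z:[32,34] -> hit [34,34], descend [13, 17]
          N13 x:[28,34] y:[34,103/3] z:[33,34] -> hit [34,34] leaf, test {P15@t=34}
          N17 x:[25,31] y:[36,109/3] z:[32,67/2] -> miss, prune
        N24 x:[39,45] y:[33,35] z:[34,35] -> miss, prune
      N26 x:[30,42] y:[92/3,110/3] z:[41,85/2] -> miss, prune

Visited [0, 31, 18, 27, 2, 25, 7, 8, 32, 6, 29, 16, 21, 13, 17, 24, 26]. Tests: 17 box, 2 leaf. Nearest: P12.

== RESULT ==
17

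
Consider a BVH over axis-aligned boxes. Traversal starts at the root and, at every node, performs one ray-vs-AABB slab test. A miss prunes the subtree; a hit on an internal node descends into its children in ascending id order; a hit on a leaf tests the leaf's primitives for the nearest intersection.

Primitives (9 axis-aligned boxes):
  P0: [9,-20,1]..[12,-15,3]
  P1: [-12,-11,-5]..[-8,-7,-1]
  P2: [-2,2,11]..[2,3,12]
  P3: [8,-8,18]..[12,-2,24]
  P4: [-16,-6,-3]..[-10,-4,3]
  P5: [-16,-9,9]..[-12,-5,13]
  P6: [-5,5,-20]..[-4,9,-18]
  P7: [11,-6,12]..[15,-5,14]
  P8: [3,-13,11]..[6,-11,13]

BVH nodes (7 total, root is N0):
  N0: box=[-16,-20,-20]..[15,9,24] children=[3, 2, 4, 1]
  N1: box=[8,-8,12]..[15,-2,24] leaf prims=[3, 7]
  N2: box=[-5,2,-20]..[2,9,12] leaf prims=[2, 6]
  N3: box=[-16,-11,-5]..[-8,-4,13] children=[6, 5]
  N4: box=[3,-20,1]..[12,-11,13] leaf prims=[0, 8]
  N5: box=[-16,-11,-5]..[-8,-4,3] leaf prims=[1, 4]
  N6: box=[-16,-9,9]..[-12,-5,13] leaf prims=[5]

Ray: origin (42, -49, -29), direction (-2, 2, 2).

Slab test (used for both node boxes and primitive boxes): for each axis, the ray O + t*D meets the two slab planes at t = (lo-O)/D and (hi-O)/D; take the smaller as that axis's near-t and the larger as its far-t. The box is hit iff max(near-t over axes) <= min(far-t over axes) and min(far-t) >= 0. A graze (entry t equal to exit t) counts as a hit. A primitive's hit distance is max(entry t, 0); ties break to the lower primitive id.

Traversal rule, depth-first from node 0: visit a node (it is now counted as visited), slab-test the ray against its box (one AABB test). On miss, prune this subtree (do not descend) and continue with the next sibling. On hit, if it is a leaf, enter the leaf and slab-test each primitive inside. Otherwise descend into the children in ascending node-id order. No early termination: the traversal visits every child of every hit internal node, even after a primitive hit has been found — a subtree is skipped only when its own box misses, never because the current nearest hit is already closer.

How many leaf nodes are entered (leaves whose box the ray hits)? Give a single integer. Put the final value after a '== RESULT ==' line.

Walk:
N0 x:[27/2,29] y:[29/2,29] z:[9/2,53/2] -> hit [29/2,53/2], descend [1, 2, 3, 4]
  N1 x:[27/2,17] y:[41/2,47/2] z:[41/2,53/2] -> miss, prune
  N2 x:[20,47/2] y:[51/2,29] z:[9/2,41/2] -> miss, prune
  N3 x:[25,29] y:[19,45/2] z:[12,21] -> miss, prune
  N4 x:[15,39/2] y:[29/2,19] z:[15,21] -> hit [15,19] leaf, test {P0@t=15, P8(miss)}

Summary -> nodes [0, 1, 2, 3, 4]; box-tests=5; leaf-entries=1; first=P0

== RESULT ==
1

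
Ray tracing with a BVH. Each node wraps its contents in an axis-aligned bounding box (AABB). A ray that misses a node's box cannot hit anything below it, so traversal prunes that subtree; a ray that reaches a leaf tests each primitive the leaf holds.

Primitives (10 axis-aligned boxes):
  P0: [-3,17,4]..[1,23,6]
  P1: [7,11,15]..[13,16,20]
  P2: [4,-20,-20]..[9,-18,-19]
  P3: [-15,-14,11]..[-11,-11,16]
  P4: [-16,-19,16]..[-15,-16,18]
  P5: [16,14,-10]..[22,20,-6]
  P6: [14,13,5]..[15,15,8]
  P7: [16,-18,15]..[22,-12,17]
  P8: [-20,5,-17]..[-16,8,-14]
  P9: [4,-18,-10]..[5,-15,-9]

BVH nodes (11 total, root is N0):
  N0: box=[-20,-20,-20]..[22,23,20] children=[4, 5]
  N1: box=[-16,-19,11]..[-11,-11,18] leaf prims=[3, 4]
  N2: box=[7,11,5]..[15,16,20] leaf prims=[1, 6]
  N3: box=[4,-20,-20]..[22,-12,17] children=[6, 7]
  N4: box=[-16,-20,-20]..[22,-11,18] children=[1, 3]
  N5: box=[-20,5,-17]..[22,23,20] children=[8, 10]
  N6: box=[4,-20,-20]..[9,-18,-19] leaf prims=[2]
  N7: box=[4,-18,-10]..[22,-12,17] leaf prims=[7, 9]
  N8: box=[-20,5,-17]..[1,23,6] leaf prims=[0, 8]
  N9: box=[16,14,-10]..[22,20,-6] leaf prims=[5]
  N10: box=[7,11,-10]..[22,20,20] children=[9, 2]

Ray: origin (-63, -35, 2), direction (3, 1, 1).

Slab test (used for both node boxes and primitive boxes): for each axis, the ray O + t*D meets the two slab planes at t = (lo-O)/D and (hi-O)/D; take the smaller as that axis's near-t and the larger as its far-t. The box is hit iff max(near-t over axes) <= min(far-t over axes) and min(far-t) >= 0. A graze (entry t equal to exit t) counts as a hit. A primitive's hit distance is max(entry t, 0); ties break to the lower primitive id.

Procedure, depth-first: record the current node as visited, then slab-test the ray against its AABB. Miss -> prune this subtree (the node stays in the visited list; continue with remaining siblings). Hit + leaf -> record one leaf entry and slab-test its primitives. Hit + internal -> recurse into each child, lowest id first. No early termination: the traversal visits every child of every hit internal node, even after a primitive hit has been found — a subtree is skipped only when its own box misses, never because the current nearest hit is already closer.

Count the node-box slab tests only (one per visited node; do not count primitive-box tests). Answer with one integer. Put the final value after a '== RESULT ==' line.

Trace the traversal:
N0 x:[43/3,85/3] y:[15,58] z:[-22,18] -> hit [15,18], descend [4, 5]
  N4 x:[47/3,85/3] y:[15,24] z:[-22,16] -> hit [47/3,16], descend [1, 3]
    N1 x:[47/3,52/3] y:[16,24] z:[9,16] -> hit [16,16] leaf, test {P3(miss), P4@t=16}
    N3 x:[67/3,85/3] y:[15,23] z:[-22,15] -> miss, prune
  N5 x:[43/3,85/3] y:[40,58] z:[-19,18] -> miss, prune

5 AABB tests over nodes [0, 4, 1, 3, 5]; 1 leaf entered; closest P4.

== RESULT ==
5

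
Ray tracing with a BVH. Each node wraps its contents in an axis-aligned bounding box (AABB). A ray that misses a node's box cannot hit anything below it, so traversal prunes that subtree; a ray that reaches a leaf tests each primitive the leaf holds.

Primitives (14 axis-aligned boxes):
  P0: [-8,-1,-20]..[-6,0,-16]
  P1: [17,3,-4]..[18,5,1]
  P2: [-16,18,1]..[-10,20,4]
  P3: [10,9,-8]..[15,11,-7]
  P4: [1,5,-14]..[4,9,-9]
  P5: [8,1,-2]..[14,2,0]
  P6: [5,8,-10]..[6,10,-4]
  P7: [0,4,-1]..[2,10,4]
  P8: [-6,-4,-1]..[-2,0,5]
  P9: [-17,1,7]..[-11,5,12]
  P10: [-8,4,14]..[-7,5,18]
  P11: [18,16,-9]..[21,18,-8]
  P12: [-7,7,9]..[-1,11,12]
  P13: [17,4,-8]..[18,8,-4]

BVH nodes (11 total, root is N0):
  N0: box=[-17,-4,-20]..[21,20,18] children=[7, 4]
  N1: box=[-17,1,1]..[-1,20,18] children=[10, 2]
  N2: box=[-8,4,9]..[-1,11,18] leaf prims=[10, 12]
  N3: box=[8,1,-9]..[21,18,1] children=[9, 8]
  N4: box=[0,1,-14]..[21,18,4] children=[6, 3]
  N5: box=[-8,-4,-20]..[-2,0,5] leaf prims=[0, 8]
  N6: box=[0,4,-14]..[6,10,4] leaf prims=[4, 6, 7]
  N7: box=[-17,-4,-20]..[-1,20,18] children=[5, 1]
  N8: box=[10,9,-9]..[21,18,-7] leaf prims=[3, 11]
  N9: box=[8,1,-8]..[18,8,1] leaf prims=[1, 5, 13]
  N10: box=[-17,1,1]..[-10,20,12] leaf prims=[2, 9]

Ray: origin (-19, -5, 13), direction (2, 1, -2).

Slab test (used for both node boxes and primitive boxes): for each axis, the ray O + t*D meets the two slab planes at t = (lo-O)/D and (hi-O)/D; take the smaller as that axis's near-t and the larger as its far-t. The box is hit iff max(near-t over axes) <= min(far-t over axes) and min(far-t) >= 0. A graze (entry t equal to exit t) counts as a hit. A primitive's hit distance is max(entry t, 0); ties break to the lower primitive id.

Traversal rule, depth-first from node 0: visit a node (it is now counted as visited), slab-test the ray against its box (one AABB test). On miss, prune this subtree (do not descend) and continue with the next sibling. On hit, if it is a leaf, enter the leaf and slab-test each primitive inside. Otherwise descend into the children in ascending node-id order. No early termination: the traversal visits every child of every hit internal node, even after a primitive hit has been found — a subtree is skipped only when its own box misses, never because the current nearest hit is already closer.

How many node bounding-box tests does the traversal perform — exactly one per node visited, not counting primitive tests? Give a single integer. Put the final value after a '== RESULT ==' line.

Traverse from the root:
N0 x:[1,20] y:[1,25] z:[-5/2,33/2] -> hit [1,33/2], descend [4, 7]
  N4 x:[19/2,20] y:[6,23] z:[9/2,27/2] -> hit [19/2,27/2], descend [3, 6]
    N3 x:[27/2,20] y:[6,23] z:[6,11] -> miss, prune
    N6 x:[19/2,25/2] y:[9,15] z:[9/2,27/2] -> hit [19/2,25/2] leaf, test {P4@t=11, P6(miss), P7(miss)}
  N7 x:[1,9] y:[1,25] z:[-5/2,33/2] -> hit [1,9], descend [1, 5]
    N1 x:[1,9] y:[6,25] z:[-5/2,6] -> hit [6,6], descend [2, 10]
      N2 x:[11/2,9] y:[9,16] z:[-5/2,2] -> miss, prune
      N10 x:[1,9/2] y:[6,25] z:[1/2,6] -> miss, prune
    N5 x:[11/2,17/2] y:[1,5] z:[4,33/2] -> miss, prune

order=[0, 4, 3, 6, 7, 1, 2, 10, 5]  |boxes|=9  |leaves|=1  hit=P4

== RESULT ==
9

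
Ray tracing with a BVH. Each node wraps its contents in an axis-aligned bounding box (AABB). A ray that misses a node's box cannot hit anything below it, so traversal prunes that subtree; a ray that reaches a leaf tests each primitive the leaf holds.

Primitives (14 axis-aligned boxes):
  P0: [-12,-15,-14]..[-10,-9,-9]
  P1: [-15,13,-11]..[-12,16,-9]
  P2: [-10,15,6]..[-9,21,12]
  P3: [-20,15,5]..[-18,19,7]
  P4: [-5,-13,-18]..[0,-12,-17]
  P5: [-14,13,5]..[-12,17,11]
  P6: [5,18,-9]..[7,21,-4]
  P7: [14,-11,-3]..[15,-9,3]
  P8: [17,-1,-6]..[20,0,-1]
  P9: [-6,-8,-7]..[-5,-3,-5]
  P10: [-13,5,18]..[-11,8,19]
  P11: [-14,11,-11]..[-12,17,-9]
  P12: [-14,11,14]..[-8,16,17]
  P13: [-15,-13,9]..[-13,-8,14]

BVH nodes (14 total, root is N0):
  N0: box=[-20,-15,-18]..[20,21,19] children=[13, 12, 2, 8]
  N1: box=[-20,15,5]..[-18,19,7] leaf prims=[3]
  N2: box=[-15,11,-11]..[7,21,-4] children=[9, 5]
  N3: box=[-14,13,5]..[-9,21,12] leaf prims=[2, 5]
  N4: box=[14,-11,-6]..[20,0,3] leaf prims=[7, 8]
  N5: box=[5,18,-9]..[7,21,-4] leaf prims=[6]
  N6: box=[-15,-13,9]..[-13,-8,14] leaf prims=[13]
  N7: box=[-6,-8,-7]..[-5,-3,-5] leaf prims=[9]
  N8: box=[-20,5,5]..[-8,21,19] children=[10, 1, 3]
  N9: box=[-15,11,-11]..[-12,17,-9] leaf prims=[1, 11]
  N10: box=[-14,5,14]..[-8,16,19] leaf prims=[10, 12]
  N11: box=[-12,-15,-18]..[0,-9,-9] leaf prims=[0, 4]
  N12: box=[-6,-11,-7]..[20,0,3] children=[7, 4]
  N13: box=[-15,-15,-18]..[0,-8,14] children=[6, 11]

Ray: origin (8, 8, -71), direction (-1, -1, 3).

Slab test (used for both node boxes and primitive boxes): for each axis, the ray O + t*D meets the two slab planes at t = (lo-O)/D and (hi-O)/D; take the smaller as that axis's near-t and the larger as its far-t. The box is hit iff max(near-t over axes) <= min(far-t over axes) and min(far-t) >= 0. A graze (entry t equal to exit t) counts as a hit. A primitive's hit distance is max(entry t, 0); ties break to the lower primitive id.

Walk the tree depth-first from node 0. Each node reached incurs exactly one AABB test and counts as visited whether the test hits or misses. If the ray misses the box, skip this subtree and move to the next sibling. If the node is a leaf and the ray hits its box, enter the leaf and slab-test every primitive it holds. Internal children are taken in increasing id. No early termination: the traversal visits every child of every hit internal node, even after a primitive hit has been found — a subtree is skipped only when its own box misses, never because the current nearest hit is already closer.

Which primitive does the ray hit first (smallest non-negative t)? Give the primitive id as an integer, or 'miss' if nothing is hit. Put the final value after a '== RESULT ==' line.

Trace the traversal:
N0 x:[-12,28] y:[-13,23] z:[53/3,30] -> hit [53/3,23], descend [2, 8, 12, 13]
  N2 x:[1,23] y:[-13,-3] z:[20,67/3] -> miss, prune
  N8 x:[16,28] y:[-13,3] z:[76/3,30] -> miss, prune
  N12 x:[-12,14] y:[8,19] z:[64/3,74/3] -> miss, prune
  N13 x:[8,23] y:[16,23] z:[53/3,85/3] -> hit [53/3,23], descend [6, 11]
    N6 x:[21,23] y:[16,21] z:[80/3,85/3] -> miss, prune
    N11 x:[8,20] y:[17,23] z:[53/3,62/3] -> hit [53/3,20] leaf, test {P0@t=19, P4(miss)}

Summary -> nodes [0, 2, 8, 12, 13, 6, 11]; box-tests=7; leaf-entries=1; first=P0

== RESULT ==
0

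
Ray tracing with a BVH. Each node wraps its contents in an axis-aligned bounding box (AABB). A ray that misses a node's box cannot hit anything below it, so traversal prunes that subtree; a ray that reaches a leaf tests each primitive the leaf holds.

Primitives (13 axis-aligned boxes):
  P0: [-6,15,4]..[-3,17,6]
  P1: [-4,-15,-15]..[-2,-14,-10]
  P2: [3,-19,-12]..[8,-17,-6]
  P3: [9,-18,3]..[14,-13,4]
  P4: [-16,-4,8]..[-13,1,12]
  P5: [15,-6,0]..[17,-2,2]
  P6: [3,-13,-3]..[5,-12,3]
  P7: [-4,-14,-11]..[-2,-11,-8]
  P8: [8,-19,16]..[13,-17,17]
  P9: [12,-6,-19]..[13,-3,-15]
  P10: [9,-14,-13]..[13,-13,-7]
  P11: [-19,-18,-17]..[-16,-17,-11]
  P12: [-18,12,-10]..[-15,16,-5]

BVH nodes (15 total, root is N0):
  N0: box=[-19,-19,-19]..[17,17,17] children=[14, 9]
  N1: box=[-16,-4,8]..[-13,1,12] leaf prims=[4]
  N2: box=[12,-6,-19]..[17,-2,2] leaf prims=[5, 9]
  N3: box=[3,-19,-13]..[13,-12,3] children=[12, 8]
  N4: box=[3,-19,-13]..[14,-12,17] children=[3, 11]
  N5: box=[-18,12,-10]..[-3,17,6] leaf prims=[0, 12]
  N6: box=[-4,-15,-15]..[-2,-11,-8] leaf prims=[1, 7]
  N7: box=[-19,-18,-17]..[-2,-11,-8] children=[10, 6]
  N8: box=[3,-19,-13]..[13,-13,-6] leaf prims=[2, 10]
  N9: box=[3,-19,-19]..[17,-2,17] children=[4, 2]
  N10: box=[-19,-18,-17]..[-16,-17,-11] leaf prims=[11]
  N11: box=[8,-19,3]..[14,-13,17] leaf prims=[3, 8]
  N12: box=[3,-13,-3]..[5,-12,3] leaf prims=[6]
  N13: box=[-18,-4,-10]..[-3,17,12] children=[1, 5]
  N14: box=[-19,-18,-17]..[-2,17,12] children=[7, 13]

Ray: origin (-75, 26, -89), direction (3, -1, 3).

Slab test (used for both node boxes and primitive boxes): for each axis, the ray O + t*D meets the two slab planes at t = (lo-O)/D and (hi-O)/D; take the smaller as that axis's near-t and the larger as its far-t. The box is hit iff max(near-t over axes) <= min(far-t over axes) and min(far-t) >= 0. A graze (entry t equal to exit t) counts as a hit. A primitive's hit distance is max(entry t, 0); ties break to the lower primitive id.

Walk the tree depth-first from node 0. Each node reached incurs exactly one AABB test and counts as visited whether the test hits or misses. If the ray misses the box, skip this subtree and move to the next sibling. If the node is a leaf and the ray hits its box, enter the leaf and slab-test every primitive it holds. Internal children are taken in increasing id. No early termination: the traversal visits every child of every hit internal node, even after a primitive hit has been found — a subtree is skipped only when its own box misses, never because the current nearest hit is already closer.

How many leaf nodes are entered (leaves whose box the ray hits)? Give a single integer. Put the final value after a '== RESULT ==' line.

Traverse from the root:
N0 x:[56/3,92/3] y:[9,45] z:[70/3,106/3] -> hit [70/3,92/3], descend [9, 14]
  N9 x:[26,92/3] y:[28,45] z:[70/3,106/3] -> hit [28,92/3], descend [2, 4]
    N2 x:[29,92/3] y:[28,32] z:[70/3,91/3] -> hit [29,91/3] leaf, test {P5@t=30, P9(miss)}
    N4 x:[26,89/3] y:[38,45] z:[76/3,106/3] -> miss, prune
  N14 x:[56/3,73/3] y:[9,44] z:[24,101/3] -> hit [24,73/3], descend [7, 13]
    N7 x:[56/3,73/3] y:[37,44] z:[24,27] -> miss, prune
    N13 x:[19,24] y:[9,30] z:[79/3,101/3] -> miss, prune

order=[0, 9, 2, 4, 14, 7, 13]  |boxes|=7  |leaves|=1  hit=P5

== RESULT ==
1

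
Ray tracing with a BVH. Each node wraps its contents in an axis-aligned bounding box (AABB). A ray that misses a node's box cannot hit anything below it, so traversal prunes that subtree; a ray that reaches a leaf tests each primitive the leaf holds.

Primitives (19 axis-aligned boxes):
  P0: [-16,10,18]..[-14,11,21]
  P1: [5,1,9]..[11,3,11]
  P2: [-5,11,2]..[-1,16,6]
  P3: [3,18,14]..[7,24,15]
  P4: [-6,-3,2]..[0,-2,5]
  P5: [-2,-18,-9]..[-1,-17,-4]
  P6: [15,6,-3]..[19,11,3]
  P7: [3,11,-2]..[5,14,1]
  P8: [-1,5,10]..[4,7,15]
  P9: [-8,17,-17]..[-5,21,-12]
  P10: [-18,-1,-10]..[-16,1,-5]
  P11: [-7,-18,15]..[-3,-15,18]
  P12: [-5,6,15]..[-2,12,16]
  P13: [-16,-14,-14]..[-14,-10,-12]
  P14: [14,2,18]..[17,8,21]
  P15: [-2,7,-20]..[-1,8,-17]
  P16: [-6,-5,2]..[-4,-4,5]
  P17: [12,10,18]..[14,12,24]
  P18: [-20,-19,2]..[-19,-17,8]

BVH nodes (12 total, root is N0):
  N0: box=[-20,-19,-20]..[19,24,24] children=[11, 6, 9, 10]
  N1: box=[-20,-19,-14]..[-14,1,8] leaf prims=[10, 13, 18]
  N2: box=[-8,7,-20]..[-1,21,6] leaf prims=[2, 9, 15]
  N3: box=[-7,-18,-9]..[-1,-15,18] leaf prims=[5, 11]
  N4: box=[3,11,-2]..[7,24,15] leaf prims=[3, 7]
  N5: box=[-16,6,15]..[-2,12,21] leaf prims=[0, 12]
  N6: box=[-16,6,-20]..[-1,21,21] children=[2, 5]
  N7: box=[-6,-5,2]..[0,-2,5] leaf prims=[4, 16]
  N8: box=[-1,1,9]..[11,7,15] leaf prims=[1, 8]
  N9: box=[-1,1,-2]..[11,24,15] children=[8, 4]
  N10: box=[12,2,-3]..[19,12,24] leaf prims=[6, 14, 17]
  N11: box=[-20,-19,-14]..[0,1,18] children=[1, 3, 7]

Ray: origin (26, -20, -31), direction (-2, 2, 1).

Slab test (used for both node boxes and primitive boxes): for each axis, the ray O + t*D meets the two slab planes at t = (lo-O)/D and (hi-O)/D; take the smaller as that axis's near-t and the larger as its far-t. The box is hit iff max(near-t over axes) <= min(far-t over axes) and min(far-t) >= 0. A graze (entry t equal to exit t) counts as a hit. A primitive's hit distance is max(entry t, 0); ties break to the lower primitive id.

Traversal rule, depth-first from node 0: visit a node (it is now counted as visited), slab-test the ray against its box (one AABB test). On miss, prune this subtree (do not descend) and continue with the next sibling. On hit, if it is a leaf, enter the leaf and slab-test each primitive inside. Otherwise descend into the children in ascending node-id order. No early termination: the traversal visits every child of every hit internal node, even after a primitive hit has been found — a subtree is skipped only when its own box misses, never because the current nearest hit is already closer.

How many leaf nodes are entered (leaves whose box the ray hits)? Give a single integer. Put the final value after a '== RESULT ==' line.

Walk:
N0 x:[7/2,23] y:[1/2,22] z:[11,55] -> hit [11,22], descend [6, 9, 10, 11]
  N6 x:[27/2,21] y:[13,41/2] z:[11,52] -> hit [27/2,41/2], descend [2, 5]
    N2 x:[27/2,17] y:[27/2,41/2] z:[11,37] -> hit [27/2,17] leaf, test {P2(miss), P9(miss), P15@t=27/2}
    N5 x:[14,21] y:[13,16] z:[46,52] -> miss, prune
  N9 x:[15/2,27/2] y:[21/2,22] z:[29,46] -> miss, prune
  N10 x:[7/2,7] y:[11,16] z:[28,55] -> miss, prune
  N11 x:[13,23] y:[1/2,21/2] z:[17,49] -> miss, prune

order=[0, 6, 2, 5, 9, 10, 11]  |boxes|=7  |leaves|=1  hit=P15

== RESULT ==
1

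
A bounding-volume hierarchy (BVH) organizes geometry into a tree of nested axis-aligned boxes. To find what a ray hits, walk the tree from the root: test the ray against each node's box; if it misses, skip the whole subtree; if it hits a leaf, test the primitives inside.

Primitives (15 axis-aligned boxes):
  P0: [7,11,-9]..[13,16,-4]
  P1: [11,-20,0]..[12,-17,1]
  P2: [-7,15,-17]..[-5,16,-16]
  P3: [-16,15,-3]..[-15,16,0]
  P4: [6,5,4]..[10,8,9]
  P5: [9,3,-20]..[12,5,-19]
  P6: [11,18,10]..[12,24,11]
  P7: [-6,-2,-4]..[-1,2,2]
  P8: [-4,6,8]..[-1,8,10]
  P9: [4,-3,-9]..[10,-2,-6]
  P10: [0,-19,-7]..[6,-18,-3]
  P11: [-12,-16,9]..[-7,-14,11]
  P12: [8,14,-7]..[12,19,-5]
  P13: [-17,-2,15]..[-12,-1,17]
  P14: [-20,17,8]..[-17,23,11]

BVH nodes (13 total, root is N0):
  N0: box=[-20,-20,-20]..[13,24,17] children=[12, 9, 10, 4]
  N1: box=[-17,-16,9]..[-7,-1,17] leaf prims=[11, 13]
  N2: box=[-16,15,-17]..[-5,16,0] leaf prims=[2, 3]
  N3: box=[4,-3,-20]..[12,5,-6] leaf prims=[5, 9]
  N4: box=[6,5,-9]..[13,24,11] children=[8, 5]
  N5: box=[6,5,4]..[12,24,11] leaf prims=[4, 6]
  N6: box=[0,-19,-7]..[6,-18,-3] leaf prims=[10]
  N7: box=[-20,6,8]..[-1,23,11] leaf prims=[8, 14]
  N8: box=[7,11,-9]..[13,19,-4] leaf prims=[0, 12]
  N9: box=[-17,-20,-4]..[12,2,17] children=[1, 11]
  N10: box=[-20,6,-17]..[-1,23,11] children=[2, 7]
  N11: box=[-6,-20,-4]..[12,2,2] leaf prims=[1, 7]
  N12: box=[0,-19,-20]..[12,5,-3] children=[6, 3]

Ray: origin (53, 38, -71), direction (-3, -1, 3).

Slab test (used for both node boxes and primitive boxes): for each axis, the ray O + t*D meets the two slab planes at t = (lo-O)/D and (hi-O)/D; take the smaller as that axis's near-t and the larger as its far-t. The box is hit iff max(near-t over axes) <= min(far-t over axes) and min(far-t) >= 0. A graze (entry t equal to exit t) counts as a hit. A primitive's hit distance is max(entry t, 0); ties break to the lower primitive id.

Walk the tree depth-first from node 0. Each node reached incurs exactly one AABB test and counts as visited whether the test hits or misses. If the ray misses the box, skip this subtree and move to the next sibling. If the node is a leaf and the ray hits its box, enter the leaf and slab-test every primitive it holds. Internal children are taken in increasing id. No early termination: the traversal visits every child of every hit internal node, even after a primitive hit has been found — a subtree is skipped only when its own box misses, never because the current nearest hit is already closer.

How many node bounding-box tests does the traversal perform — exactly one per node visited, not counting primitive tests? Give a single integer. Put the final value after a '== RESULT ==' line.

Walk:
N0 x:[40/3,73/3] y:[14,58] z:[17,88/3] -> hit [17,73/3], descend [4, 9, 10, 12]
  N4 x:[40/3,47/3] y:[14,33] z:[62/3,82/3] -> miss, prune
  N9 x:[41/3,70/3] y:[36,58] z:[67/3,88/3] -> miss, prune
  N10 x:[18,73/3] y:[15,32] z:[18,82/3] -> hit [18,73/3], descend [2, 7]
    N2 x:[58/3,23] y:[22,23] z:[18,71/3] -> hit [22,23] leaf, test {P2(miss), P3@t=68/3}
    N7 x:[18,73/3] y:[15,32] z:[79/3,82/3] -> miss, prune
  N12 x:[41/3,53/3] y:[33,57] z:[17,68/3] -> miss, prune

Summary -> nodes [0, 4, 9, 10, 2, 7, 12]; box-tests=7; leaf-entries=1; first=P3

== RESULT ==
7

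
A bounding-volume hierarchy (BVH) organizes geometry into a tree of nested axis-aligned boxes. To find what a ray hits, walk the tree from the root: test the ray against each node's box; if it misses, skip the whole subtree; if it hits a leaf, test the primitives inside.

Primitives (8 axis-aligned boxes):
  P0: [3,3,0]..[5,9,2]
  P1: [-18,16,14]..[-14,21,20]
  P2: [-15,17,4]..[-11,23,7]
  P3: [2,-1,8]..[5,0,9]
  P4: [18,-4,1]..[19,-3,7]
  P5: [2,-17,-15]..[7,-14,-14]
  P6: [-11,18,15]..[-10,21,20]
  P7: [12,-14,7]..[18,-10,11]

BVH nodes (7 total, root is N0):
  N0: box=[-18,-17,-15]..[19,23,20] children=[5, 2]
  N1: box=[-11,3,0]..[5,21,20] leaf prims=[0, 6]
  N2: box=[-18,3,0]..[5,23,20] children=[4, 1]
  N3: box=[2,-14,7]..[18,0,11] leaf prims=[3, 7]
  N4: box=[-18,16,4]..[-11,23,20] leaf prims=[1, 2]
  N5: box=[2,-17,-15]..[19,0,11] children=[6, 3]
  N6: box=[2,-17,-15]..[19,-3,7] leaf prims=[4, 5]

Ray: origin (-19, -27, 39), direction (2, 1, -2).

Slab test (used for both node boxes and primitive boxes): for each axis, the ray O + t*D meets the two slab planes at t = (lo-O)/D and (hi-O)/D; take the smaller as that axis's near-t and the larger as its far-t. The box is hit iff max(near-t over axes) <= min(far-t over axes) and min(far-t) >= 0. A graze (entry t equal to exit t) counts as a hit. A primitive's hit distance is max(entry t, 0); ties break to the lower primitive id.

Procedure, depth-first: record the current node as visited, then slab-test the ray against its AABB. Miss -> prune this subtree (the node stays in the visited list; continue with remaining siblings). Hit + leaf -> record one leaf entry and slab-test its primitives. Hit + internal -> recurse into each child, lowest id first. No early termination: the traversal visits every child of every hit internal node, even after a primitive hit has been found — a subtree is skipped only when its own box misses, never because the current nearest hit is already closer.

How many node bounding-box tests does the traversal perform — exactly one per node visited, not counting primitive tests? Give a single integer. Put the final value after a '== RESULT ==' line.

Trace the traversal:
N0 x:[1/2,19] y:[10,50] z:[19/2,27] -> hit [10,19], descend [2, 5]
  N2 x:[1/2,12] y:[30,50] z:[19/2,39/2] -> miss, prune
  N5 x:[21/2,19] y:[10,27] z:[14,27] -> hit [14,19], descend [3, 6]
    N3 x:[21/2,37/2] y:[13,27] z:[14,16] -> hit [14,16] leaf, test {P3(miss), P7@t=31/2}
    N6 x:[21/2,19] y:[10,24] z:[16,27] -> hit [16,19] leaf, test {P4(miss), P5(miss)}

Visited [0, 2, 5, 3, 6]. Tests: 5 box, 2 leaf. Nearest: P7.

== RESULT ==
5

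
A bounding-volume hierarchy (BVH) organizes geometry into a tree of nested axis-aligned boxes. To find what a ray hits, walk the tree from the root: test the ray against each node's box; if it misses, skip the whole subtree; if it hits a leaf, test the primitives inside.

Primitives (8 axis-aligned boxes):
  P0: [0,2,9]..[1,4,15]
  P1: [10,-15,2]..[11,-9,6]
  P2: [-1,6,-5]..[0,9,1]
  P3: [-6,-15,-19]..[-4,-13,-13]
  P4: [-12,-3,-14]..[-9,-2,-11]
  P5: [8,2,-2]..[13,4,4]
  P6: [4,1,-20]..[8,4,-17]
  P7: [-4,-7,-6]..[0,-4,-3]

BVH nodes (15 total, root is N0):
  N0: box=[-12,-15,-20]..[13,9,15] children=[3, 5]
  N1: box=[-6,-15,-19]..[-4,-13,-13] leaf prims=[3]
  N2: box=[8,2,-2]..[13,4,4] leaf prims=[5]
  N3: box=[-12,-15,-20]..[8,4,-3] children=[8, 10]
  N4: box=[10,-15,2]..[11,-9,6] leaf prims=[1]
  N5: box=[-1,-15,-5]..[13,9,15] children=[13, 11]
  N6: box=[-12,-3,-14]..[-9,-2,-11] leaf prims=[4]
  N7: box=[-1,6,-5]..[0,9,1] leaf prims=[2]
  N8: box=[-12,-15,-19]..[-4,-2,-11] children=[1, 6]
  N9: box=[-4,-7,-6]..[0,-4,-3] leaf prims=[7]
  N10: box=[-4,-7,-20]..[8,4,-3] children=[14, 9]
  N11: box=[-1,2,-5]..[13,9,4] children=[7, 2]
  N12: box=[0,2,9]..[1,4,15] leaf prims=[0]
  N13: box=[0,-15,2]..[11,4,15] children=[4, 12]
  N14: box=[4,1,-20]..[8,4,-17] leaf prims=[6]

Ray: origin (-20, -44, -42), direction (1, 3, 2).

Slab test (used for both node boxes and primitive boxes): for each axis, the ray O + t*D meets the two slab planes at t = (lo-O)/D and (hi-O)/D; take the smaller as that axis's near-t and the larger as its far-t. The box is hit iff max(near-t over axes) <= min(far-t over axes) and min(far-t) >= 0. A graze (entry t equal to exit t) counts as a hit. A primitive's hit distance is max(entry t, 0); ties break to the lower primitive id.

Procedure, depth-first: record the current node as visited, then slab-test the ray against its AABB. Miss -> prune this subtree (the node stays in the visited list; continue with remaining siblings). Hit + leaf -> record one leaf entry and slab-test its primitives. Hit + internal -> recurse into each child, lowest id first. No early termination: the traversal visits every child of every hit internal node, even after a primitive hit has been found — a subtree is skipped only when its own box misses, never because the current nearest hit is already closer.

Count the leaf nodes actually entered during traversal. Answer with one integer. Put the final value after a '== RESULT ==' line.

Traverse from the root:
N0 x:[8,33] y:[29/3,53/3] z:[11,57/2] -> hit [11,53/3], descend [3, 5]
  N3 x:[8,28] y:[29/3,16] z:[11,39/2] -> hit [11,16], descend [8, 10]
    N8 x:[8,16] y:[29/3,14] z:[23/2,31/2] -> hit [23/2,14], descend [1, 6]
      N1 x:[14,16] y:[29/3,31/3] z:[23/2,29/2] -> miss, prune
      N6 x:[8,11] y:[41/3,14] z:[14,31/2] -> miss, prune
    N10 x:[16,28] y:[37/3,16] z:[11,39/2] -> hit [16,16], descend [9, 14]
      N9 x:[16,20] y:[37/3,40/3] z:[18,39/2] -> miss, prune
      N14 x:[24,28] y:[15,16] z:[11,25/2] -> miss, prune
  N5 x:[19,33] y:[29/3,53/3] z:[37/2,57/2] -> miss, prune

9 AABB tests over nodes [0, 3, 8, 1, 6, 10, 9, 14, 5]; 0 leaves entered; closest miss.

== RESULT ==
0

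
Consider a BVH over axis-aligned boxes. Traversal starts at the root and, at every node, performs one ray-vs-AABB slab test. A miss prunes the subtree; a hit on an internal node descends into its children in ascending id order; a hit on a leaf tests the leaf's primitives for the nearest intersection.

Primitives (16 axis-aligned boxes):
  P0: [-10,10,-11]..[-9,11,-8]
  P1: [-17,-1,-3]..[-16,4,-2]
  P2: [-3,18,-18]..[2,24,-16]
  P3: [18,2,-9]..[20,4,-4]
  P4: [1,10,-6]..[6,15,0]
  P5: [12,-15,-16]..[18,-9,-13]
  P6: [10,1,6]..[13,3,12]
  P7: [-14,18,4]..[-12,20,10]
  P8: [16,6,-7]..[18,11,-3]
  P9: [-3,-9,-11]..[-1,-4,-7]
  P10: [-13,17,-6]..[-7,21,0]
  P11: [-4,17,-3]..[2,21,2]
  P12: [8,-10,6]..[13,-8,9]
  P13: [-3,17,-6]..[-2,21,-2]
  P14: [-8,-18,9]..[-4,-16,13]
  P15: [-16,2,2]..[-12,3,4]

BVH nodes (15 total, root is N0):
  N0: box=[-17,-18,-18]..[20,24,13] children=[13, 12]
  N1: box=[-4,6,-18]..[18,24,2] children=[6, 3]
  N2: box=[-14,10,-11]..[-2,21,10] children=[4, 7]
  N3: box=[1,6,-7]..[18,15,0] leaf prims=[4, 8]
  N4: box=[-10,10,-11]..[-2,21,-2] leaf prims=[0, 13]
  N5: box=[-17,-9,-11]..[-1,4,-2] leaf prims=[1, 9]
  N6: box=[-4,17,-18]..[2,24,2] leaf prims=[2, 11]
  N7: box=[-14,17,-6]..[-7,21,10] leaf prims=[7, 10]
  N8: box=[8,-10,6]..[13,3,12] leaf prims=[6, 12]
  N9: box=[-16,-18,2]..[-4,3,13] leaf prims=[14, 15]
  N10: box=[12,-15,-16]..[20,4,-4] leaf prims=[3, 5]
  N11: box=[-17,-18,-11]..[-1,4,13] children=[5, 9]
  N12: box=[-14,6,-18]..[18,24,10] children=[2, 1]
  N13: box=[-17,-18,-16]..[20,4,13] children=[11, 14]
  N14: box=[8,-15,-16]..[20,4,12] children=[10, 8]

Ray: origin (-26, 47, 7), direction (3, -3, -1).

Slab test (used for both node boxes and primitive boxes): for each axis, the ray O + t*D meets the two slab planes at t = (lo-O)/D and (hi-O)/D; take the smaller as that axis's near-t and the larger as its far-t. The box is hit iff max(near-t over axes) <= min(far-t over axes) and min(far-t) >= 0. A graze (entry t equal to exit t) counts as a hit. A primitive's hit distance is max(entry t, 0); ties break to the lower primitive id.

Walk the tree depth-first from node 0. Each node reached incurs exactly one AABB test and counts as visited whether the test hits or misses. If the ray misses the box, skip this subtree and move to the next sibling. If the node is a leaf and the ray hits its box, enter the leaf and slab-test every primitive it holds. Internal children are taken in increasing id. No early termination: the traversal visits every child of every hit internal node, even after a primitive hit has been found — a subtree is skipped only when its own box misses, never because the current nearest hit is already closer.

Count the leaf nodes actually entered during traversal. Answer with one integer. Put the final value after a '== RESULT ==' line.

Trace the traversal:
N0 x:[3,46/3] y:[23/3,65/3] z:[-6,25] -> hit [23/3,46/3], descend [12, 13]
  N12 x:[4,44/3] y:[23/3,41/3] z:[-3,25] -> hit [23/3,41/3], descend [1, 2]
    N1 x:[22/3,44/3] y:[23/3,41/3] z:[5,25] -> hit [23/3,41/3], descend [3, 6]
      N3 x:[9,44/3] y:[32/3,41/3] z:[7,14] -> hit [32/3,41/3] leaf, test {P4@t=32/3, P8(miss)}
      N6 x:[22/3,28/3] y:[23/3,10] z:[5,25] -> hit [23/3,28/3] leaf, test {P2(miss), P11@t=26/3}
    N2 x:[4,8] y:[26/3,37/3] z:[-3,18] -> miss, prune
  N13 x:[3,46/3] y:[43/3,65/3] z:[-6,23] -> hit [43/3,46/3], descend [11, 14]
    N11 x:[3,25/3] y:[43/3,65/3] z:[-6,18] -> miss, prune
    N14 x:[34/3,46/3] y:[43/3,62/3] z:[-5,23] -> hit [43/3,46/3], descend [8, 10]
      N8 x:[34/3,13] y:[44/3,19] z:[-5,1] -> miss, prune
      N10 x:[38/3,46/3] y:[43/3,62/3] z:[11,23] -> hit [43/3,46/3] leaf, test {P3@t=44/3, P5(miss)}

11 AABB tests over nodes [0, 12, 1, 3, 6, 2, 13, 11, 14, 8, 10]; 3 leaves entered; closest P11.

== RESULT ==
3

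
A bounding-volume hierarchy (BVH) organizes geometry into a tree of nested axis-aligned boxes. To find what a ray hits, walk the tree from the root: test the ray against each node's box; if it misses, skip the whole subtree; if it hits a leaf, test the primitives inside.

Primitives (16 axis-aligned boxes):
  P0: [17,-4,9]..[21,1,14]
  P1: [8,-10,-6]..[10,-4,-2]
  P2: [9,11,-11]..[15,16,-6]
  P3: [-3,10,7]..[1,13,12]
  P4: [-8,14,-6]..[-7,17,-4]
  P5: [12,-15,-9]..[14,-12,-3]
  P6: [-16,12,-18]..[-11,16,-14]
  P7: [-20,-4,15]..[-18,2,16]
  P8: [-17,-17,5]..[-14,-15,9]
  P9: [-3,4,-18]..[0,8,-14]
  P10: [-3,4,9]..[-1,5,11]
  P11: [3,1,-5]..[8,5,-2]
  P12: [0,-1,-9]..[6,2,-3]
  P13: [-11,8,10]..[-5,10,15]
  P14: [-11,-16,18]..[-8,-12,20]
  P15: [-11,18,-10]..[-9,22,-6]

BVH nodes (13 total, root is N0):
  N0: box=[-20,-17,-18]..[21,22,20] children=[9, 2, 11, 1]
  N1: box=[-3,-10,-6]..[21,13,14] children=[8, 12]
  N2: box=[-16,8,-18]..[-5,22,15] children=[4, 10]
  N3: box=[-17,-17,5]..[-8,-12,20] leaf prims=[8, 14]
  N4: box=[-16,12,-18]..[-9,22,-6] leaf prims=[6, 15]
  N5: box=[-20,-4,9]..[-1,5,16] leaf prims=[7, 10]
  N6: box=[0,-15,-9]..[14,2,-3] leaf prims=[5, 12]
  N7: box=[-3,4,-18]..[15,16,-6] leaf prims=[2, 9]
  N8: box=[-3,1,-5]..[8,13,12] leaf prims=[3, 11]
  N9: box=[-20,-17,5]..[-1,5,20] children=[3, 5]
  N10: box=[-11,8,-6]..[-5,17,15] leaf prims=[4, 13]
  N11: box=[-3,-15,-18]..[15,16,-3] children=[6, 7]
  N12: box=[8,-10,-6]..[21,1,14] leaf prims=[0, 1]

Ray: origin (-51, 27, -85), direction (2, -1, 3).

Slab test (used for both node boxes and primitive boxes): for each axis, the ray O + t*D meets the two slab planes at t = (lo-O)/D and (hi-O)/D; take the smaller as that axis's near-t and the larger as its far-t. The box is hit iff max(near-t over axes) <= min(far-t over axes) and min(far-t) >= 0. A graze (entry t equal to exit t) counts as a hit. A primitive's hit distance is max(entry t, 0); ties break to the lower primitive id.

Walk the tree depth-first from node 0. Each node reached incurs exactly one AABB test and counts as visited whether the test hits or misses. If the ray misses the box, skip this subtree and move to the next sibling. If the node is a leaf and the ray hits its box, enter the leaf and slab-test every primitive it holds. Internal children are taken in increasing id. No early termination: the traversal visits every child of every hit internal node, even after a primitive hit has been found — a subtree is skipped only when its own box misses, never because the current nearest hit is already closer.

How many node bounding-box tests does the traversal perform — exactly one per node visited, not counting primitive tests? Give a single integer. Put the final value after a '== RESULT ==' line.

Walk:
N0 x:[31/2,36] y:[5,44] z:[67/3,35] -> hit [67/3,35], descend [1, 2, 9, 11]
  N1 x:[24,36] y:[14,37] z:[79/3,33] -> hit [79/3,33], descend [8, 12]
    N8 x:[24,59/2] y:[14,26] z:[80/3,97/3] -> miss, prune
    N12 x:[59/2,36] y:[26,37] z:[79/3,33] -> hit [59/2,33] leaf, test {P0(miss), P1(miss)}
  N2 x:[35/2,23] y:[5,19] z:[67/3,100/3] -> miss, prune
  N9 x:[31/2,25] y:[22,44] z:[30,35] -> miss, prune
  N11 x:[24,33] y:[11,42] z:[67/3,82/3] -> hit [24,82/3], descend [6, 7]
    N6 x:[51/2,65/2] y:[25,42] z:[76/3,82/3] -> hit [51/2,82/3] leaf, test {P5(miss), P12@t=51/2}
    N7 x:[24,33] y:[11,23] z:[67/3,79/3] -> miss, prune

Visited [0, 1, 8, 12, 2, 9, 11, 6, 7]. Tests: 9 box, 2 leaf. Nearest: P12.

== RESULT ==
9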